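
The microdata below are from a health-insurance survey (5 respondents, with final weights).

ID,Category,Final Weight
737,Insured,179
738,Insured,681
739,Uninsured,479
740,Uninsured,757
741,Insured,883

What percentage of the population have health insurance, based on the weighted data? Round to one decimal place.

Sum of weights for 'Insured' = 179 + 681 + 883 = 1743
Total weight = 179 + 681 + 479 + 757 + 883 = 2979
Weighted proportion = 1743 / 2979 = 0.58509567 → 58.509567%

58.5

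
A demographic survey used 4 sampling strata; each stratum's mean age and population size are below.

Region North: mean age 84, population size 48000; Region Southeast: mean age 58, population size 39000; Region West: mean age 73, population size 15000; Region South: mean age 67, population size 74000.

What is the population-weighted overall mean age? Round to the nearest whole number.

Σ Nₕ·x̄ₕ = 12347000
Σ Nₕ = 48000 + 39000 + 15000 + 74000 = 176000
Overall mean = 12347000 / 176000 = 70.153409

70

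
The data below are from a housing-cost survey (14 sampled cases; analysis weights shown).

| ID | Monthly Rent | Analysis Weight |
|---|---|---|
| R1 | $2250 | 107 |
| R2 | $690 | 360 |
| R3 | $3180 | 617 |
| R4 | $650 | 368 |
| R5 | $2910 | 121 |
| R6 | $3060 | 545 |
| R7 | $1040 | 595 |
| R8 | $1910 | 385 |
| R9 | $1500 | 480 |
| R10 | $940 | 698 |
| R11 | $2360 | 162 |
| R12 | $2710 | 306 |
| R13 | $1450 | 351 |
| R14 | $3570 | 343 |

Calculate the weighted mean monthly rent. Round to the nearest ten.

Weighted sum = 10385530
Sum of weights = 5438
Weighted mean = 10385530 / 5438 = 1909.8069

1910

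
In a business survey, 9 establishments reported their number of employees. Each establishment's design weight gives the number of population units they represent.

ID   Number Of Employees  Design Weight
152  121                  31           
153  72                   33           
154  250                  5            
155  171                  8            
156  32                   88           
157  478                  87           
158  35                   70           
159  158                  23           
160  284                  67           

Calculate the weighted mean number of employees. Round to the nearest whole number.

190

Weighted sum = 121×31 + 72×33 + 250×5 + 171×8 + 32×88 + 478×87 + 35×70 + 158×23 + 284×67
  = 3751 + 2376 + 1250 + 1368 + 2816 + 41586 + 2450 + 3634 + 19028 = 78259
Sum of weights = 31 + 33 + 5 + 8 + 88 + 87 + 70 + 23 + 67 = 412
Weighted mean = 78259 / 412 = 189.94903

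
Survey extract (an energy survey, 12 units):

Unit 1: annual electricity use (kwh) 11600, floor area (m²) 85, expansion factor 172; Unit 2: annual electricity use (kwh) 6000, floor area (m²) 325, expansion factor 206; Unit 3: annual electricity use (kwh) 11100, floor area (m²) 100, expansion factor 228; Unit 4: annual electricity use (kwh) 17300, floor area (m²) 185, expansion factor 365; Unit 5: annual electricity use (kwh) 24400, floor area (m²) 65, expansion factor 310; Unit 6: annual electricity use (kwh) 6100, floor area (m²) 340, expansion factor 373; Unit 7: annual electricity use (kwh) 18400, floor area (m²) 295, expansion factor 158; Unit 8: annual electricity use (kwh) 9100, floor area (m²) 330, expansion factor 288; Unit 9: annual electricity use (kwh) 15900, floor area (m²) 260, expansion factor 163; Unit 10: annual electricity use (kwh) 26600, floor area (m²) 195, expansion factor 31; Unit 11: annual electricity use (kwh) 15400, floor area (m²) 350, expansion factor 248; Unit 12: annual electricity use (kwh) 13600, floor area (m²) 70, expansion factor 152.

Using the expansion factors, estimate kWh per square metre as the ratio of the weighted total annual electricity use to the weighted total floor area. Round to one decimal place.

Σ wᵢ·y = 11600×172 + 6000×206 + 11100×228 + 17300×365 + 24400×310 + 6100×373 + 18400×158 + 9100×288 + 15900×163 + 26600×31 + 15400×248 + 13600×152
  = 1995200 + 1236000 + 2530800 + 6314500 + 7564000 + 2275300 + 2907200 + 2620800 + 2591700 + 824600 + 3819200 + 2067200 = 36746500
Σ wᵢ·x = 85×172 + 325×206 + 100×228 + 185×365 + 65×310 + 340×373 + 295×158 + 330×288 + 260×163 + 195×31 + 350×248 + 70×152
  = 606380
Ratio = 36746500 / 606380 = 60.599789

60.6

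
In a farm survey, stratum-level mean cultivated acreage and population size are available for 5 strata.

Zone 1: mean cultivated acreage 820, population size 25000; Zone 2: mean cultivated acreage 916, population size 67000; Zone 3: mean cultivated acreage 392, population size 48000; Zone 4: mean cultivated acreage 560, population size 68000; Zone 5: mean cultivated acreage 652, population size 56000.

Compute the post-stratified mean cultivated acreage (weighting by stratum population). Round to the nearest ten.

660

Σ Nₕ·x̄ₕ = 820×25000 + 916×67000 + 392×48000 + 560×68000 + 652×56000
  = 175280000
Σ Nₕ = 25000 + 67000 + 48000 + 68000 + 56000 = 264000
Overall mean = 175280000 / 264000 = 663.93939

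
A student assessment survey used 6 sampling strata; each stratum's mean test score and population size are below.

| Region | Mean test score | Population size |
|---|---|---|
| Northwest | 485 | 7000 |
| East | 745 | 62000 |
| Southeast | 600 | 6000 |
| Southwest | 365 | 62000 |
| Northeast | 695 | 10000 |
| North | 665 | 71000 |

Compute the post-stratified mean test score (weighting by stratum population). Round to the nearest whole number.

596

Σ Nₕ·x̄ₕ = 485×7000 + 745×62000 + 600×6000 + 365×62000 + 695×10000 + 665×71000
  = 129980000
Σ Nₕ = 218000
Overall mean = 129980000 / 218000 = 596.23853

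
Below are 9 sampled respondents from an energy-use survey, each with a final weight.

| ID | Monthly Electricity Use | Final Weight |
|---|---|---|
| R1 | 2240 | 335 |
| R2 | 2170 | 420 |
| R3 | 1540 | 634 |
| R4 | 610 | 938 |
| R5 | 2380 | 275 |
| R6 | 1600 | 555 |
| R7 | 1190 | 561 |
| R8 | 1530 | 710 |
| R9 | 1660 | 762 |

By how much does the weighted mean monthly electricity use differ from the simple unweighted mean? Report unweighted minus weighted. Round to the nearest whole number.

160

Unweighted sum = 2240 + 2170 + 1540 + 610 + 2380 + 1600 + 1190 + 1530 + 1660 = 14920
Unweighted mean = 14920 / 9 = 1657.7778
Weighted sum = 2240×335 + 2170×420 + 1540×634 + 610×938 + 2380×275 + 1600×555 + 1190×561 + 1530×710 + 1660×762
  = 7771650
Sum of weights = 335 + 420 + 634 + 938 + 275 + 555 + 561 + 710 + 762 = 5190
Weighted mean = 7771650 / 5190 = 1497.4277
Difference (unweighted minus weighted) = 160.35003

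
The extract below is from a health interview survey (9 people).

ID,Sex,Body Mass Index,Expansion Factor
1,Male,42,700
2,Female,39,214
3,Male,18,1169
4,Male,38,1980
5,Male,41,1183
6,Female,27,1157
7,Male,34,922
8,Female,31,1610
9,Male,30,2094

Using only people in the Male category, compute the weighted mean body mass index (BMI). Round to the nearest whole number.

33

Male rows: 1, 3, 4, 5, 7, 9
Weighted sum = 42×700 + 18×1169 + 38×1980 + 41×1183 + 34×922 + 30×2094
  = 29400 + 21042 + 75240 + 48503 + 31348 + 62820 = 268353
Sum of weights = 700 + 1169 + 1980 + 1183 + 922 + 2094 = 8048
Weighted mean = 268353 / 8048 = 33.344061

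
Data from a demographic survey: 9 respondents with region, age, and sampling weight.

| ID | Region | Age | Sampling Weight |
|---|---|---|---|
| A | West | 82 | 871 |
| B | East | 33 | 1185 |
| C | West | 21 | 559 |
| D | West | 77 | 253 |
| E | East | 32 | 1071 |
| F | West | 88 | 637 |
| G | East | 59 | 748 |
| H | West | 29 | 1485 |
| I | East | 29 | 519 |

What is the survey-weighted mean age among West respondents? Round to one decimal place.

West rows: A, C, D, F, H
Weighted sum = 82×871 + 21×559 + 77×253 + 88×637 + 29×1485
  = 201763
Sum of weights = 871 + 559 + 253 + 637 + 1485 = 3805
Weighted mean = 201763 / 3805 = 53.025756

53.0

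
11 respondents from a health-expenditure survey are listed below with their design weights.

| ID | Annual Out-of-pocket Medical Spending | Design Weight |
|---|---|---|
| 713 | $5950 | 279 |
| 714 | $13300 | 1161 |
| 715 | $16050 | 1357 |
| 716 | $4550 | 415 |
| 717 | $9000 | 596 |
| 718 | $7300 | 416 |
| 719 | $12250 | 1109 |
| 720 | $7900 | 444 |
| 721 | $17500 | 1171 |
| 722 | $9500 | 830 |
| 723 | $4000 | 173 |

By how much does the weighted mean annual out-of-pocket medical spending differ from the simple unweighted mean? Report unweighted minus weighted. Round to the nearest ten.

Unweighted sum = 5950 + 13300 + 16050 + 4550 + 9000 + 7300 + 12250 + 7900 + 17500 + 9500 + 4000 = 107300
Unweighted mean = 107300 / 11 = 9754.5455
Weighted sum = 5950×279 + 13300×1161 + 16050×1357 + 4550×415 + 9000×596 + 7300×416 + 12250×1109 + 7900×444 + 17500×1171 + 9500×830 + 4000×173
  = 1660050 + 15441300 + 21779850 + 1888250 + 5364000 + 3036800 + 13585250 + 3507600 + 20492500 + 7885000 + 692000 = 95332600
Sum of weights = 7951
Weighted mean = 95332600 / 7951 = 11990.014
Difference (unweighted minus weighted) = -2235.4684

-2240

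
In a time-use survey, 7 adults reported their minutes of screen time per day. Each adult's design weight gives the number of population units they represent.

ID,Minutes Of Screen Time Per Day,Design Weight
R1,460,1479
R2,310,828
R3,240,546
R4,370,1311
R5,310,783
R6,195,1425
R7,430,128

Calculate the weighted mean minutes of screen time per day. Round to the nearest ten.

330

Weighted sum = 460×1479 + 310×828 + 240×546 + 370×1311 + 310×783 + 195×1425 + 430×128
  = 680340 + 256680 + 131040 + 485070 + 242730 + 277875 + 55040 = 2128775
Sum of weights = 1479 + 828 + 546 + 1311 + 783 + 1425 + 128 = 6500
Weighted mean = 2128775 / 6500 = 327.50385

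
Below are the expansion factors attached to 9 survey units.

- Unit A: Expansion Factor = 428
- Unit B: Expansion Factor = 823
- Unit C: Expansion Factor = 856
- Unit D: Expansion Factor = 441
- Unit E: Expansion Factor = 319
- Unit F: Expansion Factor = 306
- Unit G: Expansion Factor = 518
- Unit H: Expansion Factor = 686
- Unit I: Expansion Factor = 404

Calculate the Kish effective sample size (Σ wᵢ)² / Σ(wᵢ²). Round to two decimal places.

Σ wᵢ = 428 + 823 + 856 + 441 + 319 + 306 + 518 + 686 + 404 = 4781
Σ wᵢ² = 183184 + 677329 + 732736 + 194481 + 101761 + 93636 + 268324 + 470596 + 163216 = 2885263
n_eff = 4781² / 2885263 = 22857961 / 2885263 = 7.9223145

7.92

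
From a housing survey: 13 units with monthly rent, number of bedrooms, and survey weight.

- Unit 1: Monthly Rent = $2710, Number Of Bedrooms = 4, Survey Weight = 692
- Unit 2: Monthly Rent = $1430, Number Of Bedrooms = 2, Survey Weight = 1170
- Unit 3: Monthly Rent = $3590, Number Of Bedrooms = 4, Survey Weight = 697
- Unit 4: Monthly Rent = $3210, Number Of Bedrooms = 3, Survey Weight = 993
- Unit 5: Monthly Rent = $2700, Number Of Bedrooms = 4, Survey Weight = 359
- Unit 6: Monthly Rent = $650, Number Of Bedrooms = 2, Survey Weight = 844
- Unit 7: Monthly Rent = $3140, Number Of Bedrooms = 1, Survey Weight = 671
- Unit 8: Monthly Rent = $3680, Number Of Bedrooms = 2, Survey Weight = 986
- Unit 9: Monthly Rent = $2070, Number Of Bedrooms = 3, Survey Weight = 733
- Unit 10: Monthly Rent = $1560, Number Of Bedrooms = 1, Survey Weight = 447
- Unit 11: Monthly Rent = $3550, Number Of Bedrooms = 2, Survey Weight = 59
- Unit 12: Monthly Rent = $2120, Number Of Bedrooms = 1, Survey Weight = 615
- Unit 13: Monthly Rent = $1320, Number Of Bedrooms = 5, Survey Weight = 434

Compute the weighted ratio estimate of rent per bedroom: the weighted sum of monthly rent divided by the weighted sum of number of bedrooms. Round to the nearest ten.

Σ wᵢ·y = 20792260
Σ wᵢ·x = 22191
Ratio = 20792260 / 22191 = 936.96814

940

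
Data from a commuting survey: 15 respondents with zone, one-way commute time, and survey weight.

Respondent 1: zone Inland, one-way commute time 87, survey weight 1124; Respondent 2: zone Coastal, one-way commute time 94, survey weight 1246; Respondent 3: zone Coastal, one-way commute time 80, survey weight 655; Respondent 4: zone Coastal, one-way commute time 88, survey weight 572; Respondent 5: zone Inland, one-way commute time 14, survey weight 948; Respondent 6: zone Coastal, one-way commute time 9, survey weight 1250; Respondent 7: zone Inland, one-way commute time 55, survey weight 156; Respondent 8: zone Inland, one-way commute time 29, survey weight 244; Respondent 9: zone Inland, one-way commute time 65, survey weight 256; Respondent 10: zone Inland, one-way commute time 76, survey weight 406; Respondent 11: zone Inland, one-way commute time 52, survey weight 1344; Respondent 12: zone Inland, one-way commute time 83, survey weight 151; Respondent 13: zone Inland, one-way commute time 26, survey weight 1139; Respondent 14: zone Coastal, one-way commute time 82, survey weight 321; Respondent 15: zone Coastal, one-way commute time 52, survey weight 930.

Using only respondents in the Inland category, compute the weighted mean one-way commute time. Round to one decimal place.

Inland rows: 1, 5, 7, 8, 9, 10, 11, 12, 13
Weighted sum = 87×1124 + 14×948 + 55×156 + 29×244 + 65×256 + 76×406 + 52×1344 + 83×151 + 26×1139
  = 97788 + 13272 + 8580 + 7076 + 16640 + 30856 + 69888 + 12533 + 29614 = 286247
Sum of weights = 1124 + 948 + 156 + 244 + 256 + 406 + 1344 + 151 + 1139 = 5768
Weighted mean = 286247 / 5768 = 49.626734

49.6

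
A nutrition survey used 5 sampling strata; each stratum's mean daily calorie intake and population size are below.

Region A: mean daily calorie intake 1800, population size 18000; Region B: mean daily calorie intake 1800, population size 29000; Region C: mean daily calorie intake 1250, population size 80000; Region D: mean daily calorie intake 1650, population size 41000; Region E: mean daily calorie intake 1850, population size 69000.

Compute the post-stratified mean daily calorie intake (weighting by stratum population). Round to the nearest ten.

Σ Nₕ·x̄ₕ = 1800×18000 + 1800×29000 + 1250×80000 + 1650×41000 + 1850×69000
  = 32400000 + 52200000 + 100000000 + 67650000 + 127650000 = 379900000
Σ Nₕ = 237000
Overall mean = 379900000 / 237000 = 1602.9536

1600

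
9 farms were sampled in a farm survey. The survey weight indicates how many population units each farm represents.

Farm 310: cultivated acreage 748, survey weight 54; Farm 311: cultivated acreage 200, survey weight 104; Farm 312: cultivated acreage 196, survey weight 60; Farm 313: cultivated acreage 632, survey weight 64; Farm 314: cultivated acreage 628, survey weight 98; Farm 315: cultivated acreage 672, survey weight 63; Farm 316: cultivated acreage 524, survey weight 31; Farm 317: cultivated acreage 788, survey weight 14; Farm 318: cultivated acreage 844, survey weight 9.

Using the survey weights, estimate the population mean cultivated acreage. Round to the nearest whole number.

507

Weighted sum = 748×54 + 200×104 + 196×60 + 632×64 + 628×98 + 672×63 + 524×31 + 788×14 + 844×9
  = 40392 + 20800 + 11760 + 40448 + 61544 + 42336 + 16244 + 11032 + 7596 = 252152
Sum of weights = 54 + 104 + 60 + 64 + 98 + 63 + 31 + 14 + 9 = 497
Weighted mean = 252152 / 497 = 507.34809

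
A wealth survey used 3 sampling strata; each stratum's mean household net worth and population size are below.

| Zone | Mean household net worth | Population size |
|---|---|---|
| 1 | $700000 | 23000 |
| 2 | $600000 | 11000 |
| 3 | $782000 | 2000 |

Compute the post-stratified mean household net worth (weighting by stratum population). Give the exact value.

674000

Σ Nₕ·x̄ₕ = 24264000000
Σ Nₕ = 23000 + 11000 + 2000 = 36000
Overall mean = 24264000000 / 36000 = 674000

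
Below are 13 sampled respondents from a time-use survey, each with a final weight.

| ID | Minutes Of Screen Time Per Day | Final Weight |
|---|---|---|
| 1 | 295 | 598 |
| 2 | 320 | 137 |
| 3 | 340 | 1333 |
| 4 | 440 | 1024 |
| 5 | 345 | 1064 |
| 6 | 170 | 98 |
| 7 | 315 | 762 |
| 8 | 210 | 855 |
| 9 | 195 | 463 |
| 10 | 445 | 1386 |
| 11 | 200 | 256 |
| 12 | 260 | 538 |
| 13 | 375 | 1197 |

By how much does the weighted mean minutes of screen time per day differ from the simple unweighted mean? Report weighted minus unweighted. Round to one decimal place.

36.4

Unweighted sum = 3910
Unweighted mean = 3910 / 13 = 300.76923
Weighted sum = 3274360
Sum of weights = 9711
Weighted mean = 3274360 / 9711 = 337.18052
Difference (weighted minus unweighted) = 36.411286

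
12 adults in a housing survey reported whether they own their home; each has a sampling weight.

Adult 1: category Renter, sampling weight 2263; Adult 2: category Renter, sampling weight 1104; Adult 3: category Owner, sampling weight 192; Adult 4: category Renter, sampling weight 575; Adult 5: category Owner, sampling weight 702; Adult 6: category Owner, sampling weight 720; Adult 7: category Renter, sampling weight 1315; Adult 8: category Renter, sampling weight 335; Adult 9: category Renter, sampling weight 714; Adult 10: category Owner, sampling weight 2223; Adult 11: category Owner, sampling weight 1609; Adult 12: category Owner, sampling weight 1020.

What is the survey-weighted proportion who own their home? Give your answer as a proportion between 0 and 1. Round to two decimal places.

Sum of weights for 'Owner' = 192 + 702 + 720 + 2223 + 1609 + 1020 = 6466
Total weight = 2263 + 1104 + 192 + 575 + 702 + 720 + 1315 + 335 + 714 + 2223 + 1609 + 1020 = 12772
Weighted proportion = 6466 / 12772 = 0.5062637

0.51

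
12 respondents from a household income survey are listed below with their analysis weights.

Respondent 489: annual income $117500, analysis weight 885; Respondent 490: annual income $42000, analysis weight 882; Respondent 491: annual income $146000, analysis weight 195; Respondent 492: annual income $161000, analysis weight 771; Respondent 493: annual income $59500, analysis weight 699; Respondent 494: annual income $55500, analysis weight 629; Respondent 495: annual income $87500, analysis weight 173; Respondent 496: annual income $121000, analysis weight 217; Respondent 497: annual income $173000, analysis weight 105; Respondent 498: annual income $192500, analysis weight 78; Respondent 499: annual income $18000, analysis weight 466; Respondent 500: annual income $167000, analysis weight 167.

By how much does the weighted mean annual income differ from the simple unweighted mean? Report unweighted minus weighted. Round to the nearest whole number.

Unweighted sum = 117500 + 42000 + 146000 + 161000 + 59500 + 55500 + 87500 + 121000 + 173000 + 192500 + 18000 + 167000 = 1340500
Unweighted mean = 1340500 / 12 = 111708.33
Weighted sum = 117500×885 + 42000×882 + 146000×195 + 161000×771 + 59500×699 + 55500×629 + 87500×173 + 121000×217 + 173000×105 + 192500×78 + 18000×466 + 167000×167
  = 480984000
Sum of weights = 885 + 882 + 195 + 771 + 699 + 629 + 173 + 217 + 105 + 78 + 466 + 167 = 5267
Weighted mean = 480984000 / 5267 = 91320.296
Difference (unweighted minus weighted) = 20388.037

20388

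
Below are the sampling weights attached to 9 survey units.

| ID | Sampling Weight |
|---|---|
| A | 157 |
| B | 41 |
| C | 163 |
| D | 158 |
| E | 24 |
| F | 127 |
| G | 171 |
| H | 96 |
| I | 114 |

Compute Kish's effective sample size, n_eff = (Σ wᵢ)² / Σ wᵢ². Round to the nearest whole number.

8

Σ wᵢ = 157 + 41 + 163 + 158 + 24 + 127 + 171 + 96 + 114 = 1051
Σ wᵢ² = 24649 + 1681 + 26569 + 24964 + 576 + 16129 + 29241 + 9216 + 12996 = 146021
n_eff = 1051² / 146021 = 1104601 / 146021 = 7.5646722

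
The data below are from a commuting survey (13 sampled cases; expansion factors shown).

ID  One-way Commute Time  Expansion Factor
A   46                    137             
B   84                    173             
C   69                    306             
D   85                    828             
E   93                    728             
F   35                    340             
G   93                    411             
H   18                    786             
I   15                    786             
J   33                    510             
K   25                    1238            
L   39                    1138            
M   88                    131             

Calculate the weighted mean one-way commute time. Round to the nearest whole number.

48

Weighted sum = 359783
Sum of weights = 7512
Weighted mean = 359783 / 7512 = 47.894436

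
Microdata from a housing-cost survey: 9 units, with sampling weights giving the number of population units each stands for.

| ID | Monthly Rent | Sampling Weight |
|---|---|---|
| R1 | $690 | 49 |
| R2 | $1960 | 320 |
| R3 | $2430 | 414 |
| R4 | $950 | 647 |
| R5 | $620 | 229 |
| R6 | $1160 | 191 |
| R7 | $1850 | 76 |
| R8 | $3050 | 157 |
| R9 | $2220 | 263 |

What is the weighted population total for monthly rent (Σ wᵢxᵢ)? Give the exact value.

3848530

Weighted total = 690×49 + 1960×320 + 2430×414 + 950×647 + 620×229 + 1160×191 + 1850×76 + 3050×157 + 2220×263
  = 33810 + 627200 + 1006020 + 614650 + 141980 + 221560 + 140600 + 478850 + 583860 = 3848530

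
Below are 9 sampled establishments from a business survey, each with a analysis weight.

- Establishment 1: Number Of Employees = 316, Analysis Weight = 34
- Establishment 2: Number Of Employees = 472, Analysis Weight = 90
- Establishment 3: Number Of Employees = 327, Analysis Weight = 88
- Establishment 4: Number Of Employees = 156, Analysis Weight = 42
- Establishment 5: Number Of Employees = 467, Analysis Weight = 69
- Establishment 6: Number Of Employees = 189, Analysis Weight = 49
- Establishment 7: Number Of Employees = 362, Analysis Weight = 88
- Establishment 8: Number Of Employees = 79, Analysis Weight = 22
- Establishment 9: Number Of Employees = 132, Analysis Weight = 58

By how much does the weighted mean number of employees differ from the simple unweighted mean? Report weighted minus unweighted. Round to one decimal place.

39.4

Unweighted sum = 2500
Unweighted mean = 2500 / 9 = 277.77778
Weighted sum = 316×34 + 472×90 + 327×88 + 156×42 + 467×69 + 189×49 + 362×88 + 79×22 + 132×58
  = 10744 + 42480 + 28776 + 6552 + 32223 + 9261 + 31856 + 1738 + 7656 = 171286
Sum of weights = 540
Weighted mean = 171286 / 540 = 317.1963
Difference (weighted minus unweighted) = 39.418519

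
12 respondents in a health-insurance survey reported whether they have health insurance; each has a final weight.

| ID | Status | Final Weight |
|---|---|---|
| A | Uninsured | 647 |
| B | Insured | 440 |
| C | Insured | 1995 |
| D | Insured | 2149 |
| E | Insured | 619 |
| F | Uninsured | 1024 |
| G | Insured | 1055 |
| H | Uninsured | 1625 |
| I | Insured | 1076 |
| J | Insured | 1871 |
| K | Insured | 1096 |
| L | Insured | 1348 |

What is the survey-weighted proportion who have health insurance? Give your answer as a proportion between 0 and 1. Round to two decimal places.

0.78

Sum of weights for 'Insured' = 440 + 1995 + 2149 + 619 + 1055 + 1076 + 1871 + 1096 + 1348 = 11649
Total weight = 647 + 440 + 1995 + 2149 + 619 + 1024 + 1055 + 1625 + 1076 + 1871 + 1096 + 1348 = 14945
Weighted proportion = 11649 / 14945 = 0.77945801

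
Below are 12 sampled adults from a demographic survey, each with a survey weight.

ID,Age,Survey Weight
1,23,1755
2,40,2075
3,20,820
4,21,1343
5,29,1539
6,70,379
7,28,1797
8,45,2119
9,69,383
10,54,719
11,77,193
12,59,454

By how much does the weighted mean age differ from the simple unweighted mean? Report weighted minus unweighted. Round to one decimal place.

Unweighted sum = 23 + 40 + 20 + 21 + 29 + 70 + 28 + 45 + 69 + 54 + 77 + 59 = 535
Unweighted mean = 535 / 12 = 44.583333
Weighted sum = 23×1755 + 40×2075 + 20×820 + 21×1343 + 29×1539 + 70×379 + 28×1797 + 45×2119 + 69×383 + 54×719 + 77×193 + 59×454
  = 40365 + 83000 + 16400 + 28203 + 44631 + 26530 + 50316 + 95355 + 26427 + 38826 + 14861 + 26786 = 491700
Sum of weights = 1755 + 2075 + 820 + 1343 + 1539 + 379 + 1797 + 2119 + 383 + 719 + 193 + 454 = 13576
Weighted mean = 491700 / 13576 = 36.218326
Difference (weighted minus unweighted) = -8.3650069

-8.4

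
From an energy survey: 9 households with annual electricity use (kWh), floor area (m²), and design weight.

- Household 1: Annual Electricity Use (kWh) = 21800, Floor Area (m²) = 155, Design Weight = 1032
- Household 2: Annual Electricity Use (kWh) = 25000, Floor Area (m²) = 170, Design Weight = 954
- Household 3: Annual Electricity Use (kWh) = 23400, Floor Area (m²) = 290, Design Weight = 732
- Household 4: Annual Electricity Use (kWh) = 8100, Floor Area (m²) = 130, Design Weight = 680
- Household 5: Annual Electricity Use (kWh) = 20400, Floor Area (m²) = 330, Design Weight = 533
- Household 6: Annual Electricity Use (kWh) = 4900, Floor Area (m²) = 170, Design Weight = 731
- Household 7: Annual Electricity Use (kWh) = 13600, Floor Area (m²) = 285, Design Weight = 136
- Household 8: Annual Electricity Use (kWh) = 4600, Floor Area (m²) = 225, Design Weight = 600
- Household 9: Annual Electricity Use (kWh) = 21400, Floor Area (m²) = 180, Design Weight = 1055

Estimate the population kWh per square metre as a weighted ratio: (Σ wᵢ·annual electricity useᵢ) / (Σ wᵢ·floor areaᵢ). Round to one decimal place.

Σ wᵢ·y = 21800×1032 + 25000×954 + 23400×732 + 8100×680 + 20400×533 + 4900×731 + 13600×136 + 4600×600 + 21400×1055
  = 22497600 + 23850000 + 17128800 + 5508000 + 10873200 + 3581900 + 1849600 + 2760000 + 22577000 = 110626100
Σ wᵢ·x = 155×1032 + 170×954 + 290×732 + 130×680 + 330×533 + 170×731 + 285×136 + 225×600 + 180×1055
  = 159960 + 162180 + 212280 + 88400 + 175890 + 124270 + 38760 + 135000 + 189900 = 1286640
Ratio = 110626100 / 1286640 = 85.980616

86.0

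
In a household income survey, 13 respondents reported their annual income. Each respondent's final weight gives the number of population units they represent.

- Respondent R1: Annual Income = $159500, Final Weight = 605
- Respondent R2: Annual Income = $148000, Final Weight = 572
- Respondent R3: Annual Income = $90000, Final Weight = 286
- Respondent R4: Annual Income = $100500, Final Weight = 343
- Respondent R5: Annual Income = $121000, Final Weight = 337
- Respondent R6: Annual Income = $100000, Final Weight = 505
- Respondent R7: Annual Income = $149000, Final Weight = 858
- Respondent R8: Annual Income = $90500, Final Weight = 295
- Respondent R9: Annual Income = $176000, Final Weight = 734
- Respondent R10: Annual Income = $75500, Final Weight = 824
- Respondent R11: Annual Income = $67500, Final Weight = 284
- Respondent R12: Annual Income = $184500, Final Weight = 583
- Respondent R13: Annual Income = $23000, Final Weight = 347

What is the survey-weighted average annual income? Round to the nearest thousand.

Weighted sum = 813292000
Sum of weights = 6573
Weighted mean = 813292000 / 6573 = 123732.24

124000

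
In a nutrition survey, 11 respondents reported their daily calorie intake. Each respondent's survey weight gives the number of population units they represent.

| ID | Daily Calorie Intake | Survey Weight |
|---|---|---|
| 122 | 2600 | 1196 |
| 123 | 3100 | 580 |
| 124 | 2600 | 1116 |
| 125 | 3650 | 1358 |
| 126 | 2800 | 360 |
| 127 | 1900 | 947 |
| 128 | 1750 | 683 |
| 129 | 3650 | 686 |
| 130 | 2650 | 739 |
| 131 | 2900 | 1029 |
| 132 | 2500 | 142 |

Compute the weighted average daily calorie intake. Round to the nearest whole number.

2781

Weighted sum = 2600×1196 + 3100×580 + 2600×1116 + 3650×1358 + 2800×360 + 1900×947 + 1750×683 + 3650×686 + 2650×739 + 2900×1029 + 2500×142
  = 3109600 + 1798000 + 2901600 + 4956700 + 1008000 + 1799300 + 1195250 + 2503900 + 1958350 + 2984100 + 355000 = 24569800
Sum of weights = 1196 + 580 + 1116 + 1358 + 360 + 947 + 683 + 686 + 739 + 1029 + 142 = 8836
Weighted mean = 24569800 / 8836 = 2780.6474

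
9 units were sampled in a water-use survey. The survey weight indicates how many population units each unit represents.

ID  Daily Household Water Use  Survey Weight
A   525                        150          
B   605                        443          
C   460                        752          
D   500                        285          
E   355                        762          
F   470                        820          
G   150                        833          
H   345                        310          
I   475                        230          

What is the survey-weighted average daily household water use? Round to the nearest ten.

Weighted sum = 525×150 + 605×443 + 460×752 + 500×285 + 355×762 + 470×820 + 150×833 + 345×310 + 475×230
  = 78750 + 268015 + 345920 + 142500 + 270510 + 385400 + 124950 + 106950 + 109250 = 1832245
Sum of weights = 150 + 443 + 752 + 285 + 762 + 820 + 833 + 310 + 230 = 4585
Weighted mean = 1832245 / 4585 = 399.61723

400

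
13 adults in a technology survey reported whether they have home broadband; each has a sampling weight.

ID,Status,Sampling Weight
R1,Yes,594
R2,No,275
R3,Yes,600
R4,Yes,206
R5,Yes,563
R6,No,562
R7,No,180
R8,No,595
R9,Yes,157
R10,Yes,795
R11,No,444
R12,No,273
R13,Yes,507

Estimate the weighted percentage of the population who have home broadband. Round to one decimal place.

Sum of weights for 'Yes' = 594 + 600 + 206 + 563 + 157 + 795 + 507 = 3422
Total weight = 5751
Weighted proportion = 3422 / 5751 = 0.59502695 → 59.502695%

59.5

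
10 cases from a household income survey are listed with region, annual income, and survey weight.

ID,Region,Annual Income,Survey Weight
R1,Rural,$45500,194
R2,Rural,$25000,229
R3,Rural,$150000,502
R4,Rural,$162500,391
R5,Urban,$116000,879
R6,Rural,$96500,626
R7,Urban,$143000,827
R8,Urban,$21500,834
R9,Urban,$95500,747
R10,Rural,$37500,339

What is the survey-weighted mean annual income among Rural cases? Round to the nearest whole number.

99303

Rural rows: R1, R2, R3, R4, R6, R10
Weighted sum = 45500×194 + 25000×229 + 150000×502 + 162500×391 + 96500×626 + 37500×339
  = 226511000
Sum of weights = 194 + 229 + 502 + 391 + 626 + 339 = 2281
Weighted mean = 226511000 / 2281 = 99303.376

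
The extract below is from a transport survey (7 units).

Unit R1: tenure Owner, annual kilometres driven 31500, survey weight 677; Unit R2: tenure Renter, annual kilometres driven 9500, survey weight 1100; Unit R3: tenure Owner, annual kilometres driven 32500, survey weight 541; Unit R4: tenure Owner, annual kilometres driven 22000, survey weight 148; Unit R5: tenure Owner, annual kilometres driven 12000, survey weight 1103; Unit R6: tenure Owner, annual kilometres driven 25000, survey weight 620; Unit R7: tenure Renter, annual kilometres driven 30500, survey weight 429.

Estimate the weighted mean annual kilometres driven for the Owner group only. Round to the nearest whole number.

Owner rows: R1, R3, R4, R5, R6
Weighted sum = 31500×677 + 32500×541 + 22000×148 + 12000×1103 + 25000×620
  = 21325500 + 17582500 + 3256000 + 13236000 + 15500000 = 70900000
Sum of weights = 3089
Weighted mean = 70900000 / 3089 = 22952.412

22952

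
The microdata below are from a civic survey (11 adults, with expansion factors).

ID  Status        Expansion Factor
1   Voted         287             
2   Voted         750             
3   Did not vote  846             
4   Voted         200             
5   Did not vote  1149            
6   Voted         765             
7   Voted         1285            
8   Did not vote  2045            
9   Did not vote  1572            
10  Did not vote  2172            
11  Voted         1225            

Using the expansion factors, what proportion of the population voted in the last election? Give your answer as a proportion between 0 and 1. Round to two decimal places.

Sum of weights for 'Voted' = 287 + 750 + 200 + 765 + 1285 + 1225 = 4512
Total weight = 287 + 750 + 846 + 200 + 1149 + 765 + 1285 + 2045 + 1572 + 2172 + 1225 = 12296
Weighted proportion = 4512 / 12296 = 0.3669486

0.37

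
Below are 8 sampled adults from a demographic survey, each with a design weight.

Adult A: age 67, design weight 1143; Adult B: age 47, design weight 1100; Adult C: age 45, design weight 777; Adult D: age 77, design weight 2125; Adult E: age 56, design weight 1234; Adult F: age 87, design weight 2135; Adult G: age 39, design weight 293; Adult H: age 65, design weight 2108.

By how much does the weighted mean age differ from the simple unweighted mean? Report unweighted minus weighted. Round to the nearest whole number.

Unweighted sum = 483
Unweighted mean = 483 / 8 = 60.375
Weighted sum = 67×1143 + 47×1100 + 45×777 + 77×2125 + 56×1234 + 87×2135 + 39×293 + 65×2108
  = 76581 + 51700 + 34965 + 163625 + 69104 + 185745 + 11427 + 137020 = 730167
Sum of weights = 1143 + 1100 + 777 + 2125 + 1234 + 2135 + 293 + 2108 = 10915
Weighted mean = 730167 / 10915 = 66.89574
Difference (unweighted minus weighted) = -6.5207398

-7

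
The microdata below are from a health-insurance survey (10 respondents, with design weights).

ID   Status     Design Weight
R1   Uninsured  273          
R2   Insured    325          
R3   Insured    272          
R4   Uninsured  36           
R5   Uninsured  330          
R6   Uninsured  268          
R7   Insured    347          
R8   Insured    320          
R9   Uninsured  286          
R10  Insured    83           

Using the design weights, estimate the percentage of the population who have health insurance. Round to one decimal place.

Sum of weights for 'Insured' = 325 + 272 + 347 + 320 + 83 = 1347
Total weight = 2540
Weighted proportion = 1347 / 2540 = 0.53031496 → 53.031496%

53.0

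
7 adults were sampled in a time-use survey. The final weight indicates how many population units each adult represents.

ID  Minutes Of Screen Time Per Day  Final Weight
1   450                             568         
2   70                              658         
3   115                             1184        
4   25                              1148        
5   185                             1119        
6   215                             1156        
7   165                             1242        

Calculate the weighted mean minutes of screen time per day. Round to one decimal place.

Weighted sum = 450×568 + 70×658 + 115×1184 + 25×1148 + 185×1119 + 215×1156 + 165×1242
  = 1127005
Sum of weights = 568 + 658 + 1184 + 1148 + 1119 + 1156 + 1242 = 7075
Weighted mean = 1127005 / 7075 = 159.29399

159.3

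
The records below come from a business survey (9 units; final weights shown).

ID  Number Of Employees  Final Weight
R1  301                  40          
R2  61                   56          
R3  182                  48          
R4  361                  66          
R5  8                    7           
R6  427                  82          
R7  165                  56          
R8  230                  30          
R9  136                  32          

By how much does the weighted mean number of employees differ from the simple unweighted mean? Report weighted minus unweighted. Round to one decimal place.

40.5

Unweighted sum = 301 + 61 + 182 + 361 + 8 + 427 + 165 + 230 + 136 = 1871
Unweighted mean = 1871 / 9 = 207.88889
Weighted sum = 301×40 + 61×56 + 182×48 + 361×66 + 8×7 + 427×82 + 165×56 + 230×30 + 136×32
  = 12040 + 3416 + 8736 + 23826 + 56 + 35014 + 9240 + 6900 + 4352 = 103580
Sum of weights = 40 + 56 + 48 + 66 + 7 + 82 + 56 + 30 + 32 = 417
Weighted mean = 103580 / 417 = 248.39329
Difference (weighted minus unweighted) = 40.504396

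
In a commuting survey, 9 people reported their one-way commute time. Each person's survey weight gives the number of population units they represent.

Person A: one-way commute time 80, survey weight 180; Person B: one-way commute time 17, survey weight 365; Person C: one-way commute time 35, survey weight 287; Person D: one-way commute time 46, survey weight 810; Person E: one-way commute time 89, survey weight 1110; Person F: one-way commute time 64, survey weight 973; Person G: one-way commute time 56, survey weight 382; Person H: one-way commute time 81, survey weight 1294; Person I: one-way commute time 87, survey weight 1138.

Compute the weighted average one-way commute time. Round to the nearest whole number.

Weighted sum = 80×180 + 17×365 + 35×287 + 46×810 + 89×1110 + 64×973 + 56×382 + 81×1294 + 87×1138
  = 14400 + 6205 + 10045 + 37260 + 98790 + 62272 + 21392 + 104814 + 99006 = 454184
Sum of weights = 180 + 365 + 287 + 810 + 1110 + 973 + 382 + 1294 + 1138 = 6539
Weighted mean = 454184 / 6539 = 69.457715

69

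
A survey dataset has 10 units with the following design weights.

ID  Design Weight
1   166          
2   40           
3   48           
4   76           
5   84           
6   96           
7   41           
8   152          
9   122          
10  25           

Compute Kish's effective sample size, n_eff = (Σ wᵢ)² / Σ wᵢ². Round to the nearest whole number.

Σ wᵢ = 166 + 40 + 48 + 76 + 84 + 96 + 41 + 152 + 122 + 25 = 850
Σ wᵢ² = 27556 + 1600 + 2304 + 5776 + 7056 + 9216 + 1681 + 23104 + 14884 + 625 = 93802
n_eff = 850² / 93802 = 722500 / 93802 = 7.7023944

8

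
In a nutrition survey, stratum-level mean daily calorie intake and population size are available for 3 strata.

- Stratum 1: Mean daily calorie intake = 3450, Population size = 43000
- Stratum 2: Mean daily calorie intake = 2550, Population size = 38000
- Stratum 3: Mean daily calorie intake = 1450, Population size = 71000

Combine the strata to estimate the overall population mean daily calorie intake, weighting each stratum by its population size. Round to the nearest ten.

2290

Σ Nₕ·x̄ₕ = 3450×43000 + 2550×38000 + 1450×71000
  = 148350000 + 96900000 + 102950000 = 348200000
Σ Nₕ = 152000
Overall mean = 348200000 / 152000 = 2290.7895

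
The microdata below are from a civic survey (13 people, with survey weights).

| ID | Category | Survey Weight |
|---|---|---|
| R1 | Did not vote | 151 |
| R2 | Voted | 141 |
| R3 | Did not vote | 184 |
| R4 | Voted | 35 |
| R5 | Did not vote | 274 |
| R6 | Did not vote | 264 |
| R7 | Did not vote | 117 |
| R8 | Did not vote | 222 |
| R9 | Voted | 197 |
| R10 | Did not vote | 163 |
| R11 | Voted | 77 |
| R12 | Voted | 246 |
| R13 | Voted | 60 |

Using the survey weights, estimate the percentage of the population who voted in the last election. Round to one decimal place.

35.5

Sum of weights for 'Voted' = 141 + 35 + 197 + 77 + 246 + 60 = 756
Total weight = 2131
Weighted proportion = 756 / 2131 = 0.35476302 → 35.476302%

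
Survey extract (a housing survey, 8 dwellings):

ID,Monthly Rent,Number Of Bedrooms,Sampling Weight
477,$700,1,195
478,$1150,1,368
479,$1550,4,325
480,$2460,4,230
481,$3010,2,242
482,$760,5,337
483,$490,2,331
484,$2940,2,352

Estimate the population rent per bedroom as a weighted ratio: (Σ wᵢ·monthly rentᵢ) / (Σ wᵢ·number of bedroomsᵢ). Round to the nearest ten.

Σ wᵢ·y = 700×195 + 1150×368 + 1550×325 + 2460×230 + 3010×242 + 760×337 + 490×331 + 2940×352
  = 3810860
Σ wᵢ·x = 1×195 + 1×368 + 4×325 + 4×230 + 2×242 + 5×337 + 2×331 + 2×352
  = 195 + 368 + 1300 + 920 + 484 + 1685 + 662 + 704 = 6318
Ratio = 3810860 / 6318 = 603.17506

600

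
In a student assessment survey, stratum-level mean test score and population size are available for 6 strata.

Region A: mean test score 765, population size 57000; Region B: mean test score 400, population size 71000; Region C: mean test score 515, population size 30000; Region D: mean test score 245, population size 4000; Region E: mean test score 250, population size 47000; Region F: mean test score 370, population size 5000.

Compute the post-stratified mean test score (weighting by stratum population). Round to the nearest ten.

480

Σ Nₕ·x̄ₕ = 765×57000 + 400×71000 + 515×30000 + 245×4000 + 250×47000 + 370×5000
  = 43605000 + 28400000 + 15450000 + 980000 + 11750000 + 1850000 = 102035000
Σ Nₕ = 57000 + 71000 + 30000 + 4000 + 47000 + 5000 = 214000
Overall mean = 102035000 / 214000 = 476.79907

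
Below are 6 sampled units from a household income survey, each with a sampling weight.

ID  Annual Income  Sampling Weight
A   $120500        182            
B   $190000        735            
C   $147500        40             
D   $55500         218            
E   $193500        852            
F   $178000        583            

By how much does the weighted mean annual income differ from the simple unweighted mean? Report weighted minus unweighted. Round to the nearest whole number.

Unweighted sum = 120500 + 190000 + 147500 + 55500 + 193500 + 178000 = 885000
Unweighted mean = 885000 / 6 = 147500
Weighted sum = 448216000
Sum of weights = 182 + 735 + 40 + 218 + 852 + 583 = 2610
Weighted mean = 448216000 / 2610 = 171730.27
Difference (weighted minus unweighted) = 24230.268

24230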